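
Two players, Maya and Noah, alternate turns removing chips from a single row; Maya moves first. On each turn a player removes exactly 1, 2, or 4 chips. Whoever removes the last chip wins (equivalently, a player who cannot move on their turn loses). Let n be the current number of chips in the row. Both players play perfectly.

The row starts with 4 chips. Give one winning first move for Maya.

Compute win/loss labels from the base case upward. A position with no move is L. Any other position is W if it can reach an L in one move, else L.
n=0: no move → L
n=1: →0(L), so W
n=2: →0(L), so W
n=3: →2(W), 1(W) — all W, so L
n=4: →3(L), so W
From 4, the L positions reachable in one move are: 3, 0. Any move reaching one of these is winning.

Remove 1, leaving 3.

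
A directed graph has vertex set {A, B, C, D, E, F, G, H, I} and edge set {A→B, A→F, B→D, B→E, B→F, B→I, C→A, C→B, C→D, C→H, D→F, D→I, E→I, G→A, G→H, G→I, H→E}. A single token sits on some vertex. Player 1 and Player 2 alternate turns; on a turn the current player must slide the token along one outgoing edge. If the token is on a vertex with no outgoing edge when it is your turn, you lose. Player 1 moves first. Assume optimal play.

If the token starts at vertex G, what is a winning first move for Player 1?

Classify positions by backward induction: terminal positions (no move available) are L. From any other position, the mover wins iff some move reaches an L.
Every edge goes from a vertex to one that appears earlier in the order I, F, D, E, B, A, H, C, G, so processing vertices in that order labels each vertex after all of its successors.
I: no outgoing edge → L
F: no outgoing edge → L
D: reaches L-position F → W
E: reaches L-position I → W
B: reaches L-position F → W
A: reaches L-position F → W
H: only reaches E(W), which is W → L
C: reaches L-position H → W
G: reaches L-position H → W
From G, the L positions reachable in one move are: H, I. Any move reaching one of these is winning.

Move to H.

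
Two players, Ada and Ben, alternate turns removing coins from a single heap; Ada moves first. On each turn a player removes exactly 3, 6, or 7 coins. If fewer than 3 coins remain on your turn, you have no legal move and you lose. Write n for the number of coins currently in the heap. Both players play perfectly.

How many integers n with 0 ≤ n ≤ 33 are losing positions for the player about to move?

12

Label each position W (a win for the player to move) or L (a loss). A position with no legal move is L; any other position is W exactly when some move reaches an L, and L when every move reaches a W.
n=0: no move → L
n=1: no move → L
n=2: no move → L
n=3: →0(L), so W
n=4: →1(L), so W
n=5: →2(L), so W
n=6: →0(L), so W
n=7: →1(L), so W
n=8: →2(L), so W
n=9: →2(L), so W
n=10: →7(W), 4(W), 3(W) — all W, so L
n=11: →8(W), 5(W), 4(W) — all W, so L
n=12: →9(W), 6(W), 5(W) — all W, so L
n=13: →10(L), so W
n=14: →11(L), so W
n=15: →12(L), so W
n=16: →10(L), so W
n=17: →11(L), so W
n=18: →12(L), so W
n=19: →12(L), so W
n=20: →17(W), 14(W), 13(W) — all W, so L
n=21: →18(W), 15(W), 14(W) — all W, so L
n=22: →19(W), 16(W), 15(W) — all W, so L
n=23: →20(L), so W
n=24: →21(L), so W
n=25: →22(L), so W
n=26: →20(L), so W
n=27: →21(L), so W
n=28: →22(L), so W
n=29: →22(L), so W
n=30: →27(W), 24(W), 23(W) — all W, so L
n=31: →28(W), 25(W), 24(W) — all W, so L
n=32: →29(W), 26(W), 25(W) — all W, so L
n=33: →30(L), so W
L entries with 0 ≤ n ≤ 33: n = 0, 1, 2, 10, 11, 12, 20, 21, 22, 30, 31, 32; that makes 12.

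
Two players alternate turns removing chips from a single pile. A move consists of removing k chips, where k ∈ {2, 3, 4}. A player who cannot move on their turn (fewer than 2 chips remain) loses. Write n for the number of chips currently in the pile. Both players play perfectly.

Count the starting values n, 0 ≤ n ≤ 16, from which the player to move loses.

6

Label each position W (a win for the player to move) or L (a loss). A position with no legal move is L; any other position is W exactly when some move reaches an L, and L when every move reaches a W.
n=0: no move → L
n=1: no move → L
n=2: can move to 0, which is L ⇒ W
n=3: can move to 1, which is L ⇒ W
n=4: can move to 1, which is L ⇒ W
n=5: can move to 1, which is L ⇒ W
n=6: moves to 4(W), 3(W), 2(W); every one is W ⇒ L
n=7: moves to 5(W), 4(W), 3(W); every one is W ⇒ L
n=8: can move to 6, which is L ⇒ W
n=9: can move to 7, which is L ⇒ W
n=10: can move to 7, which is L ⇒ W
n=11: can move to 7, which is L ⇒ W
n=12: moves to 10(W), 9(W), 8(W); every one is W ⇒ L
n=13: moves to 11(W), 10(W), 9(W); every one is W ⇒ L
n=14: can move to 12, which is L ⇒ W
n=15: can move to 13, which is L ⇒ W
n=16: can move to 13, which is L ⇒ W
L entries with 0 ≤ n ≤ 16: n = 0, 1, 6, 7, 12, 13; that makes 6.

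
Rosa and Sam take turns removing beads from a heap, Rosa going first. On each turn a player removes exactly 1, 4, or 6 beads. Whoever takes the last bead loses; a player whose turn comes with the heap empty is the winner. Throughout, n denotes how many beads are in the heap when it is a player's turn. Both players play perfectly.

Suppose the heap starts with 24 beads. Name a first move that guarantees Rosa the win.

Work bottom-up. With no move the player to move wins. Otherwise the position is W if at least one move leads to an L position for the opponent, and L if every move leads to a W.
n=0: no move; the opponent has just taken the last bead and therefore loses → W
n=1: the only move is to 0(W), a W ⇒ L
n=2: can move to 1, which is L ⇒ W
n=3: the only move is to 2(W), a W ⇒ L
n=4: can move to 3, which is L ⇒ W
n=5: can move to 1, which is L ⇒ W
n=6: moves to 5(W), 2(W), 0(W); every one is W ⇒ L
n=7: can move to 6, which is L ⇒ W
n=8: moves to 7(W), 4(W), 2(W); every one is W ⇒ L
n=9: can move to 8, which is L ⇒ W
n=10: can move to 6, which is L ⇒ W
n=11: moves to 10(W), 7(W), 5(W); every one is W ⇒ L
n=12: can move to 11, which is L ⇒ W
n=13: moves to 12(W), 9(W), 7(W); every one is W ⇒ L
n=14: can move to 13, which is L ⇒ W
n=15: can move to 11, which is L ⇒ W
n=16: moves to 15(W), 12(W), 10(W); every one is W ⇒ L
n=17: can move to 16, which is L ⇒ W
n=18: moves to 17(W), 14(W), 12(W); every one is W ⇒ L
n=19: can move to 18, which is L ⇒ W
n=20: can move to 16, which is L ⇒ W
n=21: moves to 20(W), 17(W), 15(W); every one is W ⇒ L
n=22: can move to 21, which is L ⇒ W
n=23: moves to 22(W), 19(W), 17(W); every one is W ⇒ L
n=24: can move to 23, which is L ⇒ W
From 24, the L positions reachable in one move are: 23, 18. Any move reaching one of these is winning.

Remove 1, leaving 23.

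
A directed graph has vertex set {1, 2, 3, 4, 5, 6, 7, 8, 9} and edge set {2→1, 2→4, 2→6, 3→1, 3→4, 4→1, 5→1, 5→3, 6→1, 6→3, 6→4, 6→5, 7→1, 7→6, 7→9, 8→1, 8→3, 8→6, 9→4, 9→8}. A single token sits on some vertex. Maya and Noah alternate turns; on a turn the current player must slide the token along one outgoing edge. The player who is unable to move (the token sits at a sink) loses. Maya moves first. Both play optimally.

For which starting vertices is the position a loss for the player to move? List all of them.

Label each position W (a win for the player to move) or L (a loss). A position with no legal move is L; any other position is W exactly when some move reaches an L, and L when every move reaches a W.
Every edge goes from a vertex to one that appears earlier in the order 1, 4, 3, 5, 6, 8, 9, 2, 7, so processing vertices in that order labels each vertex after all of its successors.
1: no outgoing edge → L
4: W (go to 1, an L position)
3: W (go to 1, an L position)
5: W (go to 1, an L position)
6: W (go to 1, an L position)
8: W (go to 1, an L position)
9: L (options 8(W), 4(W) are all W)
2: W (go to 1, an L position)
7: W (go to 9, an L position)
The losing starting vertices are exactly the entries labelled L in this table (2 of them).

1, 9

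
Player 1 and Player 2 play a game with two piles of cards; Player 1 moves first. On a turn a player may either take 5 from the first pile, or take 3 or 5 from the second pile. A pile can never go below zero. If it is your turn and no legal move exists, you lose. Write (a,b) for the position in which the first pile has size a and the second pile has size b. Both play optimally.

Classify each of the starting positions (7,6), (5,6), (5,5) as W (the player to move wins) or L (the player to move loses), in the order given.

(7,6): W, (5,6): W, (5,5): L

Compute win/loss labels from the base case upward. A position with no move is L. Any other position is W if it can reach an L in one move, else L.
No move ever increases a pile, so every position that can arise here has a ≤ 7 and b ≤ 6; it is enough to label the cells with 0 ≤ a ≤ 7 and 0 ≤ b ≤ 6.
Every move lowers a or b (never raises either), so fill the grid row by row in increasing a, and left to right within a row: each cell's successors are then already labelled.
      b=0  b=1  b=2  b=3  b=4  b=5  b=6
a=0:    L    L    L    W    W    W    W
a=1:    L    L    L    W    W    W    W
a=2:    L    L    L    W    W    W    W
a=3:    L    L    L    W    W    W    W
a=4:    L    L    L    W    W    W    W
a=5:    W    W    W    L    L    L    W
a=6:    W    W    W    L    L    L    W
a=7:    W    W    W    L    L    L    W
Cells with no legal move (terminal, hence L): (0,0), (0,1), (0,2), (1,0), (1,1), (1,2), (2,0), (2,1), (2,2), (3,0), (3,1), (3,2), (4,0), (4,1), (4,2).
The remaining L cells, each justified by listing all of its moves:
(5,3): only reaches (0,3)(W), (5,0)(W), all W → L
(5,4): only reaches (0,4)(W), (5,1)(W), all W → L
(5,5): only reaches (0,5)(W), (5,2)(W), (5,0)(W), all W → L
(6,3): only reaches (1,3)(W), (6,0)(W), all W → L
(6,4): only reaches (1,4)(W), (6,1)(W), all W → L
(6,5): only reaches (1,5)(W), (6,2)(W), (6,0)(W), all W → L
(7,3): only reaches (2,3)(W), (7,0)(W), all W → L
(7,4): only reaches (2,4)(W), (7,1)(W), all W → L
(7,5): only reaches (2,5)(W), (7,2)(W), (7,0)(W), all W → L
Every other cell has at least one move into one of the L cells above, so it is W.
(7,6): the move to (7,3) reaches an L cell, so W
(5,6): the move to (5,3) reaches an L cell, so W
(5,5): one of the L cells justified above, so L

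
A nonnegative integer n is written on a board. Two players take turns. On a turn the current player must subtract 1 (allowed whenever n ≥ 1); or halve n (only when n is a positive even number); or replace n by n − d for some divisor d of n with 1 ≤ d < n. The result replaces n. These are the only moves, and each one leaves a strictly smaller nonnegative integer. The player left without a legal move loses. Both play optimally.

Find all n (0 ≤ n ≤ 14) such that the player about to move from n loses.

Compute win/loss labels from the base case upward. A position with no move is L. Any other position is W if it can reach an L in one move, else L.
n=0: no move → L
n=1: reaches L-position 0 → W
n=2: only reaches 1(W), which is W → L
n=3: reaches L-position 2 → W
n=4: reaches L-position 2 → W
n=5: only reaches 4(W), which is W → L
n=6: reaches L-position 5 → W
n=7: only reaches 6(W), which is W → L
n=8: reaches L-position 7 → W
n=9: only reaches 6(W), 8(W), all W → L
n=10: reaches L-position 5 → W
n=11: only reaches 10(W), which is W → L
n=12: reaches L-position 9 → W
n=13: only reaches 12(W), which is W → L
n=14: reaches L-position 7 → W
Reading off the rows marked L gives the requested list; there are 7 such values of n.

0, 2, 5, 7, 9, 11, 13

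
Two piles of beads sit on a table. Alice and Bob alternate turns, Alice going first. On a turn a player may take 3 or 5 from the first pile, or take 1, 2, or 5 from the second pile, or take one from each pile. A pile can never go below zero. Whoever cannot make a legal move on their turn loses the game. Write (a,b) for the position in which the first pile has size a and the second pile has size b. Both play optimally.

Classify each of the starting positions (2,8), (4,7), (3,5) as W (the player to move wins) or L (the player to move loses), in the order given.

(2,8): W, (4,7): L, (3,5): L

Build the W/L table. Terminal = L. A non-terminal position is W if it has a move to some L; otherwise it is L.
No move ever increases a pile, so every position that can arise here has a ≤ 4 and b ≤ 8; it is enough to label the cells with 0 ≤ a ≤ 4 and 0 ≤ b ≤ 8.
Every move lowers a or b (never raises either), so fill the grid row by row in increasing a, and left to right within a row: each cell's successors are then already labelled.
      b=0  b=1  b=2  b=3  b=4  b=5  b=6  b=7  b=8
a=0:    L    W    W    L    W    W    L    W    W
a=1:    L    W    W    L    W    W    L    W    W
a=2:    L    W    W    L    W    W    L    W    W
a=3:    W    W    L    W    W    L    W    W    L
a=4:    W    L    W    W    L    W    W    L    W
Cells with no legal move (terminal, hence L): (0,0), (1,0), (2,0).
The remaining L cells, each justified by listing all of its moves:
(0,3): moves to (0,2)(W), (0,1)(W); every one is W ⇒ L
(0,6): moves to (0,5)(W), (0,4)(W), (0,1)(W); every one is W ⇒ L
(1,3): moves to (1,2)(W), (1,1)(W), (0,2)(W); every one is W ⇒ L
(1,6): moves to (1,5)(W), (1,4)(W), (1,1)(W), (0,5)(W); every one is W ⇒ L
(2,3): moves to (2,2)(W), (2,1)(W), (1,2)(W); every one is W ⇒ L
(2,6): moves to (2,5)(W), (2,4)(W), (2,1)(W), (1,5)(W); every one is W ⇒ L
(3,2): moves to (0,2)(W), (3,1)(W), (3,0)(W), (2,1)(W); every one is W ⇒ L
(3,5): moves to (0,5)(W), (3,4)(W), (3,3)(W), (3,0)(W), (2,4)(W); every one is W ⇒ L
(3,8): moves to (0,8)(W), (3,7)(W), (3,6)(W), (3,3)(W), (2,7)(W); every one is W ⇒ L
(4,1): moves to (1,1)(W), (4,0)(W), (3,0)(W); every one is W ⇒ L
(4,4): moves to (1,4)(W), (4,3)(W), (4,2)(W), (3,3)(W); every one is W ⇒ L
(4,7): moves to (1,7)(W), (4,6)(W), (4,5)(W), (4,2)(W), (3,6)(W); every one is W ⇒ L
Every other cell has at least one move into one of the L cells above, so it is W.
(2,8): the move to (2,6) reaches an L cell, so W
(4,7): one of the L cells justified above, so L
(3,5): one of the L cells justified above, so L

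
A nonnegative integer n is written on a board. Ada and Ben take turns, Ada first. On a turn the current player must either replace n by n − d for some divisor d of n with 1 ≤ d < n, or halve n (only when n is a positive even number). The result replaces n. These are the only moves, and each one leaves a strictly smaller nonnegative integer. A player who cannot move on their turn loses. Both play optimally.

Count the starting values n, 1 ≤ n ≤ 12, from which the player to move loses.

Label each position W (a win for the player to move) or L (a loss). A position with no legal move is L; any other position is W exactly when some move reaches an L, and L when every move reaches a W.
n=0: no move → L
n=1: no move → L
n=2: can move to 1, which is L ⇒ W
n=3: the only move is to 2(W), a W ⇒ L
n=4: can move to 3, which is L ⇒ W
n=5: the only move is to 4(W), a W ⇒ L
n=6: can move to 3, which is L ⇒ W
n=7: the only move is to 6(W), a W ⇒ L
n=8: can move to 7, which is L ⇒ W
n=9: moves to 6(W), 8(W); every one is W ⇒ L
n=10: can move to 5, which is L ⇒ W
n=11: the only move is to 10(W), a W ⇒ L
n=12: can move to 9, which is L ⇒ W
L entries with 1 ≤ n ≤ 12 (n=0 is outside the asked range and is not counted): n = 1, 3, 5, 7, 9, 11; that makes 6.

6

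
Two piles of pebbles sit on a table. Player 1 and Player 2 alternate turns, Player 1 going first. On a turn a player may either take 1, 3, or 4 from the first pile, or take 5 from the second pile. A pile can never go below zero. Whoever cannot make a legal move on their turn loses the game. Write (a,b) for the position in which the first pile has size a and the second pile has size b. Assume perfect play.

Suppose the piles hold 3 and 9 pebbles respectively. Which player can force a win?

Classify positions by backward induction: terminal positions (no move available) are L. From any other position, the mover wins iff some move reaches an L.
No move ever increases a pile, so every position that can arise here has a ≤ 3 and b ≤ 9; it is enough to label the cells with 0 ≤ a ≤ 3 and 0 ≤ b ≤ 9.
Every move lowers a or b (never raises either), so fill the grid row by row in increasing a, and left to right within a row: each cell's successors are then already labelled.
      b=0  b=1  b=2  b=3  b=4  b=5  b=6  b=7  b=8  b=9
a=0:    L    L    L    L    L    W    W    W    W    W
a=1:    W    W    W    W    W    L    L    L    L    L
a=2:    L    L    L    L    L    W    W    W    W    W
a=3:    W    W    W    W    W    L    L    L    L    L
Cells with no legal move (terminal, hence L): (0,0), (0,1), (0,2), (0,3), (0,4).
The remaining L cells, each justified by listing all of its moves:
(1,5): →(0,5)(W), (1,0)(W) — all W, so L
(1,6): →(0,6)(W), (1,1)(W) — all W, so L
(1,7): →(0,7)(W), (1,2)(W) — all W, so L
(1,8): →(0,8)(W), (1,3)(W) — all W, so L
(1,9): →(0,9)(W), (1,4)(W) — all W, so L
(2,0): →(1,0)(W) only, which is W, so L
(2,1): →(1,1)(W) only, which is W, so L
(2,2): →(1,2)(W) only, which is W, so L
(2,3): →(1,3)(W) only, which is W, so L
(2,4): →(1,4)(W) only, which is W, so L
(3,5): →(2,5)(W), (0,5)(W), (3,0)(W) — all W, so L
(3,6): →(2,6)(W), (0,6)(W), (3,1)(W) — all W, so L
(3,7): →(2,7)(W), (0,7)(W), (3,2)(W) — all W, so L
(3,8): →(2,8)(W), (0,8)(W), (3,3)(W) — all W, so L
(3,9): →(2,9)(W), (0,9)(W), (3,4)(W) — all W, so L
Every other cell has at least one move into one of the L cells above, so it is W.
The starting position (3,9) is L: whatever Player 1 does, the opponent receives a W position.

Player 2 wins.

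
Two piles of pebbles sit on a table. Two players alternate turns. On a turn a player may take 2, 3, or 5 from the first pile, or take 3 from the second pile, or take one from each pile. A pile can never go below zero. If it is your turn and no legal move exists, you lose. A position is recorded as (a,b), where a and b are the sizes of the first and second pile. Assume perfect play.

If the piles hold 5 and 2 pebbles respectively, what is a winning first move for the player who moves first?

Classify positions by backward induction: terminal positions (no move available) are L. From any other position, the mover wins iff some move reaches an L.
No move ever increases a pile, so every position that can arise here has a ≤ 5 and b ≤ 2; it is enough to label the cells with 0 ≤ a ≤ 5 and 0 ≤ b ≤ 2.
Every move lowers a or b (never raises either), so fill the grid row by row in increasing a, and left to right within a row: each cell's successors are then already labelled.
      b=0  b=1  b=2
a=0:    L    L    L
a=1:    L    W    W
a=2:    W    W    W
a=3:    W    W    W
a=4:    W    L    L
a=5:    W    W    W
Cells with no legal move (terminal, hence L): (0,0), (0,1), (0,2), (1,0).
The remaining L cells, each justified by listing all of its moves:
(4,1): L (options (2,1)(W), (1,1)(W), (3,0)(W) are all W)
(4,2): L (options (2,2)(W), (1,2)(W), (3,1)(W) are all W)
Every other cell has at least one move into one of the L cells above, so it is W.
From (5,2), the L positions reachable in one move are: (0,2), (4,1). Any move reaching one of these is winning.

Move to (0,2).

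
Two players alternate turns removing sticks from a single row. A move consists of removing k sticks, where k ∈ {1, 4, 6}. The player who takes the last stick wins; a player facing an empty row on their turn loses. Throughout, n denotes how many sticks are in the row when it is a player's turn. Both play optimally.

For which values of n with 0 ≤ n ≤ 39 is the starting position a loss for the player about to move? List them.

Classify positions by backward induction: terminal positions (no move available) are L. From any other position, the mover wins iff some move reaches an L.
n=0: no move → L
n=1: →0(L), so W
n=2: →1(W) only, which is W, so L
n=3: →2(L), so W
n=4: →0(L), so W
n=5: →4(W), 1(W) — all W, so L
n=6: →5(L), so W
n=7: →6(W), 3(W), 1(W) — all W, so L
n=8: →7(L), so W
n=9: →5(L), so W
n=10: →9(W), 6(W), 4(W) — all W, so L
n=11: →10(L), so W
n=12: →11(W), 8(W), 6(W) — all W, so L
n=13: →12(L), so W
n=14: →10(L), so W
n=15: →14(W), 11(W), 9(W) — all W, so L
n=16: →15(L), so W
n=17: →16(W), 13(W), 11(W) — all W, so L
n=18: →17(L), so W
n=19: →15(L), so W
n=20: →19(W), 16(W), 14(W) — all W, so L
n=21: →20(L), so W
n=22: →21(W), 18(W), 16(W) — all W, so L
n=23: →22(L), so W
n=24: →20(L), so W
n=25: →24(W), 21(W), 19(W) — all W, so L
n=26: →25(L), so W
n=27: →26(W), 23(W), 21(W) — all W, so L
n=28: →27(L), so W
n=29: →25(L), so W
n=30: →29(W), 26(W), 24(W) — all W, so L
n=31: →30(L), so W
n=32: →31(W), 28(W), 26(W) — all W, so L
n=33: →32(L), so W
n=34: →30(L), so W
n=35: →34(W), 31(W), 29(W) — all W, so L
n=36: →35(L), so W
n=37: →36(W), 33(W), 31(W) — all W, so L
n=38: →37(L), so W
n=39: →35(L), so W
Reading off the rows marked L gives the requested list; there are 16 such values of n.

0, 2, 5, 7, 10, 12, 15, 17, 20, 22, 25, 27, 30, 32, 35, 37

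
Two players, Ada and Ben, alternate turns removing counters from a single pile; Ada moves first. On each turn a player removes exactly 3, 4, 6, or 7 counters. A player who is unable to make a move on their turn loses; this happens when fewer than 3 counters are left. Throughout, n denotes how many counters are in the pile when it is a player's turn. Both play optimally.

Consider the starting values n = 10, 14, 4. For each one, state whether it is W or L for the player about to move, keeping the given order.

10: L, 14: W, 4: W

Classify positions by backward induction: terminal positions (no move available) are L. From any other position, the mover wins iff some move reaches an L.
n=0: no move → L
n=1: no move → L
n=2: no move → L
n=3: →0(L), so W
n=4: →1(L), so W
n=5: →2(L), so W
n=6: →2(L), so W
n=7: →1(L), so W
n=8: →2(L), so W
n=9: →2(L), so W
n=10: →7(W), 6(W), 4(W), 3(W) — all W, so L
n=11: →8(W), 7(W), 5(W), 4(W) — all W, so L
n=12: →9(W), 8(W), 6(W), 5(W) — all W, so L
n=13: →10(L), so W
n=14: →11(L), so W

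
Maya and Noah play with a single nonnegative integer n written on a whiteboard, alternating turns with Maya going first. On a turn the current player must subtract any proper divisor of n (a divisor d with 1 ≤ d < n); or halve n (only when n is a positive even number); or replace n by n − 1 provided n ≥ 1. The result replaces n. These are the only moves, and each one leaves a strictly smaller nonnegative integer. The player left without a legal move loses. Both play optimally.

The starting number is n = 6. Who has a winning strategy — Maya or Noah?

Positions with no move are L. A position that does have a move is losing for the player to move precisely when every available move leads to a winning position for the opponent. Fill in the labels:
n=0: no move → L
n=1: reaches L-position 0 → W
n=2: only reaches 1(W), which is W → L
n=3: reaches L-position 2 → W
n=4: reaches L-position 2 → W
n=5: only reaches 4(W), which is W → L
n=6: reaches L-position 5 → W
The starting position 6 is W: Maya should move to 5, handing over an L position.

Maya wins.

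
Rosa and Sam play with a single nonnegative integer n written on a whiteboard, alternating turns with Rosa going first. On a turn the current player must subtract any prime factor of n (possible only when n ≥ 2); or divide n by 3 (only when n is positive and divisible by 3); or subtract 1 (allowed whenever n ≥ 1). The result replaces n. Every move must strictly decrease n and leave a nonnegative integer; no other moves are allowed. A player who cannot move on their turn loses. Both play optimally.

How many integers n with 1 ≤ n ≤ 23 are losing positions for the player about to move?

Compute win/loss labels from the base case upward. A position with no move is L. Any other position is W if it can reach an L in one move, else L.
n=0: no move → L
n=1: can move to 0, which is L ⇒ W
n=2: can move to 0, which is L ⇒ W
n=3: can move to 0, which is L ⇒ W
n=4: moves to 2(W), 3(W); every one is W ⇒ L
n=5: can move to 0, which is L ⇒ W
n=6: can move to 4, which is L ⇒ W
n=7: can move to 0, which is L ⇒ W
n=8: moves to 6(W), 7(W); every one is W ⇒ L
n=9: can move to 8, which is L ⇒ W
n=10: can move to 8, which is L ⇒ W
n=11: can move to 0, which is L ⇒ W
n=12: can move to 4, which is L ⇒ W
n=13: can move to 0, which is L ⇒ W
n=14: moves to 7(W), 12(W), 13(W); every one is W ⇒ L
n=15: can move to 14, which is L ⇒ W
n=16: can move to 14, which is L ⇒ W
n=17: can move to 0, which is L ⇒ W
n=18: moves to 6(W), 15(W), 16(W), 17(W); every one is W ⇒ L
n=19: can move to 0, which is L ⇒ W
n=20: can move to 18, which is L ⇒ W
n=21: can move to 14, which is L ⇒ W
n=22: moves to 11(W), 20(W), 21(W); every one is W ⇒ L
n=23: can move to 0, which is L ⇒ W
L entries with 1 ≤ n ≤ 23 (n=0 is outside the asked range and is not counted): n = 4, 8, 14, 18, 22; that makes 5.

5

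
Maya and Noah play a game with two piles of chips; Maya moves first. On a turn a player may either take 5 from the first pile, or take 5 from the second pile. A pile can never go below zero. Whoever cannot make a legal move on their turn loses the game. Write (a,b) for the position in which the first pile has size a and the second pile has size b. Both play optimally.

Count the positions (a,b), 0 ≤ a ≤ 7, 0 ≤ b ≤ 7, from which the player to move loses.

34

Positions with no move are L. A position that does have a move is losing for the player to move precisely when every available move leads to a winning position for the opponent. Fill in the labels:
Every move lowers a or b (never raises either), so fill the grid row by row in increasing a, and left to right within a row: each cell's successors are then already labelled.
      b=0  b=1  b=2  b=3  b=4  b=5  b=6  b=7
a=0:    L    L    L    L    L    W    W    W
a=1:    L    L    L    L    L    W    W    W
a=2:    L    L    L    L    L    W    W    W
a=3:    L    L    L    L    L    W    W    W
a=4:    L    L    L    L    L    W    W    W
a=5:    W    W    W    W    W    L    L    L
a=6:    W    W    W    W    W    L    L    L
a=7:    W    W    W    W    W    L    L    L
Cells with no legal move (terminal, hence L): (0,0), (0,1), (0,2), (0,3), (0,4), (1,0), (1,1), (1,2), (1,3), (1,4), (2,0), (2,1), (2,2), (2,3), (2,4), (3,0), (3,1), (3,2), (3,3), (3,4), (4,0), (4,1), (4,2), (4,3), (4,4).
The remaining L cells, each justified by listing all of its moves:
(5,5): only reaches (0,5)(W), (5,0)(W), all W → L
(5,6): only reaches (0,6)(W), (5,1)(W), all W → L
(5,7): only reaches (0,7)(W), (5,2)(W), all W → L
(6,5): only reaches (1,5)(W), (6,0)(W), all W → L
(6,6): only reaches (1,6)(W), (6,1)(W), all W → L
(6,7): only reaches (1,7)(W), (6,2)(W), all W → L
(7,5): only reaches (2,5)(W), (7,0)(W), all W → L
(7,6): only reaches (2,6)(W), (7,1)(W), all W → L
(7,7): only reaches (2,7)(W), (7,2)(W), all W → L
Every other cell has at least one move into one of the L cells above, so it is W.
L cells per row: a=0: 5, a=1: 5, a=2: 5, a=3: 5, a=4: 5, a=5: 3, a=6: 3, a=7: 3; total 34.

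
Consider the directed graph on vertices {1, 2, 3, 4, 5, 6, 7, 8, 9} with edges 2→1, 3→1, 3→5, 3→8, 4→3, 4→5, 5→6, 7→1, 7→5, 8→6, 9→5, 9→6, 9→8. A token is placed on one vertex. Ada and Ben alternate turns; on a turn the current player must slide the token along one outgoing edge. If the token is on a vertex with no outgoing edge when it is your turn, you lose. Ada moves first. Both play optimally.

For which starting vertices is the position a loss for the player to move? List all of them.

Work bottom-up. With no move the player to move loses. Otherwise the position is W if at least one move leads to an L position for the opponent, and L if every move leads to a W.
Every edge goes from a vertex to one that appears earlier in the order 6, 1, 8, 5, 7, 3, 9, 4, 2, so processing vertices in that order labels each vertex after all of its successors.
6: no outgoing edge → L
1: no outgoing edge → L
8: can move to 6, which is L ⇒ W
5: can move to 6, which is L ⇒ W
7: can move to 1, which is L ⇒ W
3: can move to 1, which is L ⇒ W
9: can move to 6, which is L ⇒ W
4: moves to 3(W), 5(W); every one is W ⇒ L
2: can move to 1, which is L ⇒ W
The losing starting vertices are exactly the entries labelled L in this table (3 of them).

1, 4, 6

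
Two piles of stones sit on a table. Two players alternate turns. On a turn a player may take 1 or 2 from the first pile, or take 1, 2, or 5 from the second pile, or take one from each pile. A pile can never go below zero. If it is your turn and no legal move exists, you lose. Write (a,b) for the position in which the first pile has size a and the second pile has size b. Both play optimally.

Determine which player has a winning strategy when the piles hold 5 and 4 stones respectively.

Label each position W (a win for the player to move) or L (a loss). A position with no legal move is L; any other position is W exactly when some move reaches an L, and L when every move reaches a W.
No move ever increases a pile, so every position that can arise here has a ≤ 5 and b ≤ 4; it is enough to label the cells with 0 ≤ a ≤ 5 and 0 ≤ b ≤ 4.
Every move lowers a or b (never raises either), so fill the grid row by row in increasing a, and left to right within a row: each cell's successors are then already labelled.
      b=0  b=1  b=2  b=3  b=4
a=0:    L    W    W    L    W
a=1:    W    W    L    W    W
a=2:    W    L    W    W    L
a=3:    L    W    W    L    W
a=4:    W    W    L    W    W
a=5:    W    L    W    W    L
Cells with no legal move (terminal, hence L): (0,0).
The remaining L cells, each justified by listing all of its moves:
(0,3): →(0,2)(W), (0,1)(W) — all W, so L
(1,2): →(0,2)(W), (1,1)(W), (1,0)(W), (0,1)(W) — all W, so L
(2,1): →(1,1)(W), (0,1)(W), (2,0)(W), (1,0)(W) — all W, so L
(2,4): →(1,4)(W), (0,4)(W), (2,3)(W), (2,2)(W), (1,3)(W) — all W, so L
(3,0): →(2,0)(W), (1,0)(W) — all W, so L
(3,3): →(2,3)(W), (1,3)(W), (3,2)(W), (3,1)(W), (2,2)(W) — all W, so L
(4,2): →(3,2)(W), (2,2)(W), (4,1)(W), (4,0)(W), (3,1)(W) — all W, so L
(5,1): →(4,1)(W), (3,1)(W), (5,0)(W), (4,0)(W) — all W, so L
(5,4): →(4,4)(W), (3,4)(W), (5,3)(W), (5,2)(W), (4,3)(W) — all W, so L
Every other cell has at least one move into one of the L cells above, so it is W.
The starting position (5,4) is L: whatever the player to move does, the opponent receives a W position.

The second player wins.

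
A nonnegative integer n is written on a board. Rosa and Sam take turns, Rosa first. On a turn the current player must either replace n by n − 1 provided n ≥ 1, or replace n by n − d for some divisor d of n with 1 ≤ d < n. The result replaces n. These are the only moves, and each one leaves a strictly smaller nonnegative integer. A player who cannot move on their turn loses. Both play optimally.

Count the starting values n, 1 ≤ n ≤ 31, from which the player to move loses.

Build the W/L table. Terminal = L. A non-terminal position is W if it has a move to some L; otherwise it is L.
n=0: no move → L
n=1: W (go to 0, an L position)
n=2: L (sole option 1(W) is W)
n=3: W (go to 2, an L position)
n=4: W (go to 2, an L position)
n=5: L (sole option 4(W) is W)
n=6: W (go to 5, an L position)
n=7: L (sole option 6(W) is W)
n=8: W (go to 7, an L position)
n=9: L (options 6(W), 8(W) are all W)
n=10: W (go to 5, an L position)
n=11: L (sole option 10(W) is W)
n=12: W (go to 9, an L position)
n=13: L (sole option 12(W) is W)
n=14: W (go to 7, an L position)
n=15: L (options 10(W), 12(W), 14(W) are all W)
n=16: W (go to 15, an L position)
n=17: L (sole option 16(W) is W)
n=18: W (go to 9, an L position)
n=19: L (sole option 18(W) is W)
n=20: W (go to 15, an L position)
n=21: L (options 14(W), 18(W), 20(W) are all W)
n=22: W (go to 11, an L position)
n=23: L (sole option 22(W) is W)
n=24: W (go to 21, an L position)
n=25: L (options 20(W), 24(W) are all W)
n=26: W (go to 13, an L position)
n=27: L (options 18(W), 24(W), 26(W) are all W)
n=28: W (go to 21, an L position)
n=29: L (sole option 28(W) is W)
n=30: W (go to 15, an L position)
n=31: L (sole option 30(W) is W)
L entries with 1 ≤ n ≤ 31 (n=0 is outside the asked range and is not counted): n = 2, 5, 7, 9, 11, 13, 15, 17, 19, 21, 23, 25, 27, 29, 31; that makes 15.

15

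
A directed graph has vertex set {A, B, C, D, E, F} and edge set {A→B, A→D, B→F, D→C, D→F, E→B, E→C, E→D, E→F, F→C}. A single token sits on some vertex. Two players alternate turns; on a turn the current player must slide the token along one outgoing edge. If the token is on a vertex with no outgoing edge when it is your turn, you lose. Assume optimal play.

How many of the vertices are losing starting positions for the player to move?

2

Build the W/L table. Terminal = L. A non-terminal position is W if it has a move to some L; otherwise it is L.
Every edge goes from a vertex to one that appears earlier in the order C, F, D, B, E, A, so processing vertices in that order labels each vertex after all of its successors.
C: no outgoing edge → L
F: W (go to C, an L position)
D: W (go to C, an L position)
B: L (sole option F(W) is W)
E: W (go to B, an L position)
A: W (go to B, an L position)
The L vertices are B, C; that is 2 in all.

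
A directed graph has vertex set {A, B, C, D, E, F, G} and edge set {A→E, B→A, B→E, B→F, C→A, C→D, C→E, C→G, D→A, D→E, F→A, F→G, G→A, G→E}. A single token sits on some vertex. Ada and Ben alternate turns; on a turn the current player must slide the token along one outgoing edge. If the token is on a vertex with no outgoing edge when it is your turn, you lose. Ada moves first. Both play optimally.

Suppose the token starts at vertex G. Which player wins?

Classify positions by backward induction: terminal positions (no move available) are L. From any other position, the mover wins iff some move reaches an L.
Every edge goes from a vertex to one that appears earlier in the order E, A, G, F, B, D, C, so processing vertices in that order labels each vertex after all of its successors.
E: no outgoing edge → L
A: W (go to E, an L position)
G: W (go to E, an L position)
F: L (options G(W), A(W) are all W)
B: W (go to F, an L position)
D: W (go to E, an L position)
C: W (go to E, an L position)
The starting position G is W: Ada should move to E, handing over an L position.

Ada wins.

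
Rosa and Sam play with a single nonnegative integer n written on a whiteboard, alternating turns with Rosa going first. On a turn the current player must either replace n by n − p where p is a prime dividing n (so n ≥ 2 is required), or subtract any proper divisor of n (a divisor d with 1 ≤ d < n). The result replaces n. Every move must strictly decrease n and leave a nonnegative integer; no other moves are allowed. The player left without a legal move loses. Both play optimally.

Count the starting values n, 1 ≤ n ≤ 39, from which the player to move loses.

9

Label each position W (a win for the player to move) or L (a loss). A position with no legal move is L; any other position is W exactly when some move reaches an L, and L when every move reaches a W.
n=0: no move → L
n=1: no move → L
n=2: W (go to 0, an L position)
n=3: W (go to 0, an L position)
n=4: L (options 2(W), 3(W) are all W)
n=5: W (go to 0, an L position)
n=6: W (go to 4, an L position)
n=7: W (go to 0, an L position)
n=8: W (go to 4, an L position)
n=9: L (options 6(W), 8(W) are all W)
n=10: W (go to 9, an L position)
n=11: W (go to 0, an L position)
n=12: W (go to 9, an L position)
n=13: W (go to 0, an L position)
n=14: L (options 7(W), 12(W), 13(W) are all W)
n=15: W (go to 14, an L position)
n=16: W (go to 14, an L position)
n=17: W (go to 0, an L position)
n=18: W (go to 9, an L position)
n=19: W (go to 0, an L position)
n=20: L (options 10(W), 15(W), 16(W), 18(W), 19(W) are all W)
n=21: W (go to 14, an L position)
n=22: W (go to 20, an L position)
n=23: W (go to 0, an L position)
n=24: W (go to 20, an L position)
n=25: W (go to 20, an L position)
n=26: L (options 13(W), 24(W), 25(W) are all W)
n=27: W (go to 26, an L position)
n=28: W (go to 14, an L position)
n=29: W (go to 0, an L position)
n=30: W (go to 20, an L position)
n=31: W (go to 0, an L position)
n=32: L (options 16(W), 24(W), 28(W), 30(W), 31(W) are all W)
n=33: W (go to 32, an L position)
n=34: W (go to 32, an L position)
n=35: L (options 28(W), 30(W), 34(W) are all W)
n=36: W (go to 32, an L position)
n=37: W (go to 0, an L position)
n=38: L (options 19(W), 36(W), 37(W) are all W)
n=39: W (go to 26, an L position)
L entries with 1 ≤ n ≤ 39 (n=0 is outside the asked range and is not counted): n = 1, 4, 9, 14, 20, 26, 32, 35, 38; that makes 9.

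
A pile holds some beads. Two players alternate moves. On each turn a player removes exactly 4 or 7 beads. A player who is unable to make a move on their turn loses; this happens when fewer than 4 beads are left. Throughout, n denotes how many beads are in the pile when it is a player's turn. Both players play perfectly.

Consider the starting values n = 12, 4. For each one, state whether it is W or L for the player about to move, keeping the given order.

12: L, 4: W

Compute win/loss labels from the base case upward. A position with no move is L. Any other position is W if it can reach an L in one move, else L.
n=0: no move → L
n=1: no move → L
n=2: no move → L
n=3: no move → L
n=4: W (go to 0, an L position)
n=5: W (go to 1, an L position)
n=6: W (go to 2, an L position)
n=7: W (go to 3, an L position)
n=8: W (go to 1, an L position)
n=9: W (go to 2, an L position)
n=10: W (go to 3, an L position)
n=11: L (options 7(W), 4(W) are all W)
n=12: L (options 8(W), 5(W) are all W)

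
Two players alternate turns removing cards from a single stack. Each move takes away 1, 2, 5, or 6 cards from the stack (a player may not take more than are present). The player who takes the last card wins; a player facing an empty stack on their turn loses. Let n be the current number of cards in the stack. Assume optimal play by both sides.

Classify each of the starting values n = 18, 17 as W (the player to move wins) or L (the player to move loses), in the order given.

18: W, 17: L

Positions with no move are L. A position that does have a move is losing for the player to move precisely when every available move leads to a winning position for the opponent. Fill in the labels:
n=0: no move → L
n=1: can move to 0, which is L ⇒ W
n=2: can move to 0, which is L ⇒ W
n=3: moves to 2(W), 1(W); every one is W ⇒ L
n=4: can move to 3, which is L ⇒ W
n=5: can move to 3, which is L ⇒ W
n=6: can move to 0, which is L ⇒ W
n=7: moves to 6(W), 5(W), 2(W), 1(W); every one is W ⇒ L
n=8: can move to 7, which is L ⇒ W
n=9: can move to 7, which is L ⇒ W
n=10: moves to 9(W), 8(W), 5(W), 4(W); every one is W ⇒ L
n=11: can move to 10, which is L ⇒ W
n=12: can move to 10, which is L ⇒ W
n=13: can move to 7, which is L ⇒ W
n=14: moves to 13(W), 12(W), 9(W), 8(W); every one is W ⇒ L
n=15: can move to 14, which is L ⇒ W
n=16: can move to 14, which is L ⇒ W
n=17: moves to 16(W), 15(W), 12(W), 11(W); every one is W ⇒ L
n=18: can move to 17, which is L ⇒ W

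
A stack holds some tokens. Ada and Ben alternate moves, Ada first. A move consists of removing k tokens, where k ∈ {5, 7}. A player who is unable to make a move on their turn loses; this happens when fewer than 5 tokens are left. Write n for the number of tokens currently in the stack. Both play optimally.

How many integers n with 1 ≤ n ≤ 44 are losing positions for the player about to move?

Use the standard recursion: the mover loses at a terminal position; elsewhere, the mover wins exactly when some move hands the opponent an L position.
n=0: no move → L
n=1: no move → L
n=2: no move → L
n=3: no move → L
n=4: no move → L
n=5: can move to 0, which is L ⇒ W
n=6: can move to 1, which is L ⇒ W
n=7: can move to 2, which is L ⇒ W
n=8: can move to 3, which is L ⇒ W
n=9: can move to 4, which is L ⇒ W
n=10: can move to 3, which is L ⇒ W
n=11: can move to 4, which is L ⇒ W
n=12: moves to 7(W), 5(W); every one is W ⇒ L
n=13: moves to 8(W), 6(W); every one is W ⇒ L
n=14: moves to 9(W), 7(W); every one is W ⇒ L
n=15: moves to 10(W), 8(W); every one is W ⇒ L
n=16: moves to 11(W), 9(W); every one is W ⇒ L
n=17: can move to 12, which is L ⇒ W
n=18: can move to 13, which is L ⇒ W
n=19: can move to 14, which is L ⇒ W
n=20: can move to 15, which is L ⇒ W
n=21: can move to 16, which is L ⇒ W
n=22: can move to 15, which is L ⇒ W
n=23: can move to 16, which is L ⇒ W
n=24: moves to 19(W), 17(W); every one is W ⇒ L
n=25: moves to 20(W), 18(W); every one is W ⇒ L
n=26: moves to 21(W), 19(W); every one is W ⇒ L
n=27: moves to 22(W), 20(W); every one is W ⇒ L
n=28: moves to 23(W), 21(W); every one is W ⇒ L
n=29: can move to 24, which is L ⇒ W
n=30: can move to 25, which is L ⇒ W
n=31: can move to 26, which is L ⇒ W
n=32: can move to 27, which is L ⇒ W
n=33: can move to 28, which is L ⇒ W
n=34: can move to 27, which is L ⇒ W
n=35: can move to 28, which is L ⇒ W
n=36: moves to 31(W), 29(W); every one is W ⇒ L
n=37: moves to 32(W), 30(W); every one is W ⇒ L
n=38: moves to 33(W), 31(W); every one is W ⇒ L
n=39: moves to 34(W), 32(W); every one is W ⇒ L
n=40: moves to 35(W), 33(W); every one is W ⇒ L
n=41: can move to 36, which is L ⇒ W
n=42: can move to 37, which is L ⇒ W
n=43: can move to 38, which is L ⇒ W
n=44: can move to 39, which is L ⇒ W
L entries with 1 ≤ n ≤ 44 (n=0 is outside the asked range and is not counted): n = 1, 2, 3, 4, 12, 13, 14, 15, 16, 24, 25, 26, 27, 28, 36, 37, 38, 39, 40; that makes 19.

19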